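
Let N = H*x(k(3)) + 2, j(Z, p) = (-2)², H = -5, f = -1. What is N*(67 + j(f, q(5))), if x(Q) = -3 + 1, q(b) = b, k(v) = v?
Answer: 852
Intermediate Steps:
x(Q) = -2
j(Z, p) = 4
N = 12 (N = -5*(-2) + 2 = 10 + 2 = 12)
N*(67 + j(f, q(5))) = 12*(67 + 4) = 12*71 = 852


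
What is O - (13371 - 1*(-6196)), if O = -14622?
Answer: -34189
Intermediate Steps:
O - (13371 - 1*(-6196)) = -14622 - (13371 - 1*(-6196)) = -14622 - (13371 + 6196) = -14622 - 1*19567 = -14622 - 19567 = -34189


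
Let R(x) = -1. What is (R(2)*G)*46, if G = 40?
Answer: -1840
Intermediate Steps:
(R(2)*G)*46 = -1*40*46 = -40*46 = -1840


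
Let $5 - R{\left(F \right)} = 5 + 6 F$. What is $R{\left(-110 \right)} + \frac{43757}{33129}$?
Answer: $\frac{21908897}{33129} \approx 661.32$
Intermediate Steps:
$R{\left(F \right)} = - 6 F$ ($R{\left(F \right)} = 5 - \left(5 + 6 F\right) = - 6 F$)
$R{\left(-110 \right)} + \frac{43757}{33129} = \left(-6\right) \left(-110\right) + \frac{43757}{33129} = 660 + 43757 \cdot \frac{1}{33129} = 660 + \frac{43757}{33129} = \frac{21908897}{33129}$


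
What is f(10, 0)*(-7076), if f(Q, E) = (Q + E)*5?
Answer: -353800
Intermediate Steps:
f(Q, E) = 5*E + 5*Q (f(Q, E) = (E + Q)*5 = 5*E + 5*Q)
f(10, 0)*(-7076) = (5*0 + 5*10)*(-7076) = (0 + 50)*(-7076) = 50*(-7076) = -353800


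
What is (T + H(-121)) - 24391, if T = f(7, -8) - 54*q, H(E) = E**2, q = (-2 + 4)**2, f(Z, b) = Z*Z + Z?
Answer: -9910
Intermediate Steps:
f(Z, b) = Z + Z**2 (f(Z, b) = Z**2 + Z = Z + Z**2)
q = 4 (q = 2**2 = 4)
T = -160 (T = 7*(1 + 7) - 54*4 = 7*8 - 216 = 56 - 216 = -160)
(T + H(-121)) - 24391 = (-160 + (-121)**2) - 24391 = (-160 + 14641) - 24391 = 14481 - 24391 = -9910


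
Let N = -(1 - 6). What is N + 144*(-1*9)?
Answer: -1291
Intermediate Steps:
N = 5 (N = -1*(-5) = 5)
N + 144*(-1*9) = 5 + 144*(-1*9) = 5 + 144*(-9) = 5 - 1296 = -1291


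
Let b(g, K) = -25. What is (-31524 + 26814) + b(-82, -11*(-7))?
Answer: -4735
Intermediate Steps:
(-31524 + 26814) + b(-82, -11*(-7)) = (-31524 + 26814) - 25 = -4710 - 25 = -4735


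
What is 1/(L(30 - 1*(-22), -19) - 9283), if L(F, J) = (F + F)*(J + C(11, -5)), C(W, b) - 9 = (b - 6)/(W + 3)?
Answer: -7/72833 ≈ -9.6110e-5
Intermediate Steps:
C(W, b) = 9 + (-6 + b)/(3 + W) (C(W, b) = 9 + (b - 6)/(W + 3) = 9 + (-6 + b)/(3 + W))
L(F, J) = 2*F*(115/14 + J) (L(F, J) = (F + F)*(J + (21 - 5 + 9*11)/(3 + 11)) = (2*F)*(J + (21 - 5 + 99)/14) = (2*F)*(J + (1/14)*115) = (2*F)*(J + 115/14) = (2*F)*(115/14 + J) = 2*F*(115/14 + J))
1/(L(30 - 1*(-22), -19) - 9283) = 1/((30 - 1*(-22))*(115 + 14*(-19))/7 - 9283) = 1/((30 + 22)*(115 - 266)/7 - 9283) = 1/((⅐)*52*(-151) - 9283) = 1/(-7852/7 - 9283) = 1/(-72833/7) = -7/72833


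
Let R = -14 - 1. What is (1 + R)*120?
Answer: -1680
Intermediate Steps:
R = -15
(1 + R)*120 = (1 - 15)*120 = -14*120 = -1680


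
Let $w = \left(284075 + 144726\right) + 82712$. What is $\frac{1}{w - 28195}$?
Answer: $\frac{1}{483318} \approx 2.069 \cdot 10^{-6}$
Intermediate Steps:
$w = 511513$ ($w = 428801 + 82712 = 511513$)
$\frac{1}{w - 28195} = \frac{1}{511513 - 28195} = \frac{1}{483318}$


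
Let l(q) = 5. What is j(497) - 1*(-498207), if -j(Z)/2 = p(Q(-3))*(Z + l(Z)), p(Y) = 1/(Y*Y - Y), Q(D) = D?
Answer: 1494370/3 ≈ 4.9812e+5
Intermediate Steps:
p(Y) = 1/(Y² - Y)
j(Z) = -⅚ - Z/6 (j(Z) = -2*1/((-3)*(-1 - 3))*(Z + 5) = -2*(-⅓/(-4))*(5 + Z) = -2*(-⅓*(-¼))*(5 + Z) = -(5 + Z)/6 = -2*(5/12 + Z/12) = -⅚ - Z/6)
j(497) - 1*(-498207) = (-⅚ - ⅙*497) - 1*(-498207) = (-⅚ - 497/6) + 498207 = -251/3 + 498207 = 1494370/3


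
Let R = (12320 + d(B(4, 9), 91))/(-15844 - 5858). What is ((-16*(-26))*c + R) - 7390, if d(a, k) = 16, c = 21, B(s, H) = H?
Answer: 4866426/3617 ≈ 1345.4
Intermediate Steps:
R = -2056/3617 (R = (12320 + 16)/(-15844 - 5858) = 12336/(-21702) = 12336*(-1/21702) = -2056/3617 ≈ -0.56843)
((-16*(-26))*c + R) - 7390 = (-16*(-26)*21 - 2056/3617) - 7390 = (416*21 - 2056/3617) - 7390 = (8736 - 2056/3617) - 7390 = 31596056/3617 - 7390 = 4866426/3617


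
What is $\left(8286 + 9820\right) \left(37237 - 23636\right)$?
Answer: $246259706$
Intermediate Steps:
$\left(8286 + 9820\right) \left(37237 - 23636\right) = 18106 \cdot 13601 = 246259706$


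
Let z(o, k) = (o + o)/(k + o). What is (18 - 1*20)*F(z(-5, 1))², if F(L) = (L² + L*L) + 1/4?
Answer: -2601/8 ≈ -325.13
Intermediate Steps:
z(o, k) = 2*o/(k + o) (z(o, k) = (2*o)/(k + o) = 2*o/(k + o))
F(L) = ¼ + 2*L² (F(L) = (L² + L²) + ¼ = 2*L² + ¼ = ¼ + 2*L²)
(18 - 1*20)*F(z(-5, 1))² = (18 - 1*20)*(¼ + 2*(2*(-5)/(1 - 5))²)² = (18 - 20)*(¼ + 2*(2*(-5)/(-4))²)² = -2*(¼ + 2*(2*(-5)*(-¼))²)² = -2*(¼ + 2*(5/2)²)² = -2*(¼ + 2*(25/4))² = -2*(¼ + 25/2)² = -2*(51/4)² = -2*2601/16 = -2601/8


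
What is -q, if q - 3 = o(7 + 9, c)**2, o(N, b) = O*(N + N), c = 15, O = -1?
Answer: -1027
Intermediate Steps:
o(N, b) = -2*N (o(N, b) = -(N + N) = -2*N)
q = 1027 (q = 3 + (-2*(7 + 9))**2 = 3 + (-2*16)**2 = 3 + (-32)**2 = 3 + 1024 = 1027)
-q = -1*1027 = -1027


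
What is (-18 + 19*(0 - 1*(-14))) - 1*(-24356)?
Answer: 24604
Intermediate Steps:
(-18 + 19*(0 - 1*(-14))) - 1*(-24356) = (-18 + 19*(0 + 14)) + 24356 = (-18 + 19*14) + 24356 = (-18 + 266) + 24356 = 248 + 24356 = 24604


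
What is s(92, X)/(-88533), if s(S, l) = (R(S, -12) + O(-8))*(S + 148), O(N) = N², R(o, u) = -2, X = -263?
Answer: -4960/29511 ≈ -0.16807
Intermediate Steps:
s(S, l) = 9176 + 62*S (s(S, l) = (-2 + (-8)²)*(S + 148) = (-2 + 64)*(148 + S) = 62*(148 + S) = 9176 + 62*S)
s(92, X)/(-88533) = (9176 + 62*92)/(-88533) = (9176 + 5704)*(-1/88533) = 14880*(-1/88533) = -4960/29511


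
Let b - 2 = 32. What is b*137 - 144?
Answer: 4514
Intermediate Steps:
b = 34 (b = 2 + 32 = 34)
b*137 - 144 = 34*137 - 144 = 4658 - 144 = 4514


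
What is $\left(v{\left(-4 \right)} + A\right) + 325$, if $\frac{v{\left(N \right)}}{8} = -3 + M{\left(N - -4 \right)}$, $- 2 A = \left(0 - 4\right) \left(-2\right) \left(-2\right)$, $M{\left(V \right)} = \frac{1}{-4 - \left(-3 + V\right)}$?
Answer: $301$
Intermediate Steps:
$M{\left(V \right)} = \frac{1}{-1 - V}$
$A = 8$ ($A = - \frac{\left(0 - 4\right) \left(-2\right) \left(-2\right)}{2} = - \frac{\left(-4\right) \left(-2\right) \left(-2\right)}{2} = - \frac{8 \left(-2\right)}{2} = \left(- \frac{1}{2}\right) \left(-16\right) = 8$)
$v{\left(N \right)} = -24 - \frac{8}{5 + N}$ ($v{\left(N \right)} = 8 \left(-3 - \frac{1}{1 + \left(N - -4\right)}\right) = 8 \left(-3 - \frac{1}{1 + \left(N + 4\right)}\right) = 8 \left(-3 - \frac{1}{1 + \left(4 + N\right)}\right) = 8 \left(-3 - \frac{1}{5 + N}\right) = -24 - \frac{8}{5 + N}$)
$\left(v{\left(-4 \right)} + A\right) + 325 = \left(\frac{8 \left(-16 - -12\right)}{5 - 4} + 8\right) + 325 = \left(\frac{8 \left(-16 + 12\right)}{1} + 8\right) + 325 = \left(8 \cdot 1 \left(-4\right) + 8\right) + 325 = \left(-32 + 8\right) + 325 = -24 + 325 = 301$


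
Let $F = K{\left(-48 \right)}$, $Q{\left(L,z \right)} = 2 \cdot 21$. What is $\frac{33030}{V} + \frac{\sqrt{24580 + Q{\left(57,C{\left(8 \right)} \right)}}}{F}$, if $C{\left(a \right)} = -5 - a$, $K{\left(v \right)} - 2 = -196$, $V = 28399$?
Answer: $\frac{33030}{28399} - \frac{\sqrt{24622}}{194} \approx 0.35423$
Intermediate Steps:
$K{\left(v \right)} = -194$ ($K{\left(v \right)} = 2 - 196 = -194$)
$Q{\left(L,z \right)} = 42$
$F = -194$
$\frac{33030}{V} + \frac{\sqrt{24580 + Q{\left(57,C{\left(8 \right)} \right)}}}{F} = \frac{33030}{28399} + \frac{\sqrt{24580 + 42}}{-194} = 33030 \cdot \frac{1}{28399} + \sqrt{24622} \left(- \frac{1}{194}\right) = \frac{33030}{28399} - \frac{\sqrt{24622}}{194}$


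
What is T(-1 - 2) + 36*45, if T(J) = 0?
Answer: 1620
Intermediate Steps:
T(-1 - 2) + 36*45 = 0 + 36*45 = 0 + 1620 = 1620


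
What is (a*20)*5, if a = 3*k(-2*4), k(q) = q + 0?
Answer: -2400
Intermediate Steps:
k(q) = q
a = -24 (a = 3*(-2*4) = 3*(-8) = -24)
(a*20)*5 = -24*20*5 = -480*5 = -2400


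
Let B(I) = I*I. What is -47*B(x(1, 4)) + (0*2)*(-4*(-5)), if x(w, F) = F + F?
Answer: -3008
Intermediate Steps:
x(w, F) = 2*F
B(I) = I²
-47*B(x(1, 4)) + (0*2)*(-4*(-5)) = -47*(2*4)² + (0*2)*(-4*(-5)) = -47*8² + 0*20 = -47*64 + 0 = -3008 + 0 = -3008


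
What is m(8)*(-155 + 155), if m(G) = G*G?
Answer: 0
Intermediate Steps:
m(G) = G²
m(8)*(-155 + 155) = 8²*(-155 + 155) = 64*0 = 0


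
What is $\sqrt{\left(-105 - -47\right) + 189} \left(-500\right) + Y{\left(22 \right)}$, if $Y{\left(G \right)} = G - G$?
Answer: $- 500 \sqrt{131} \approx -5722.8$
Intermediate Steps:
$Y{\left(G \right)} = 0$
$\sqrt{\left(-105 - -47\right) + 189} \left(-500\right) + Y{\left(22 \right)} = \sqrt{\left(-105 - -47\right) + 189} \left(-500\right) + 0 = \sqrt{\left(-105 + 47\right) + 189} \left(-500\right) + 0 = \sqrt{-58 + 189} \left(-500\right) + 0 = \sqrt{131} \left(-500\right) + 0 = - 500 \sqrt{131} + 0 = - 500 \sqrt{131}$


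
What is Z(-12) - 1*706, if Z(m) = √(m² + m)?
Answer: -706 + 2*√33 ≈ -694.51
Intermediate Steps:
Z(m) = √(m + m²)
Z(-12) - 1*706 = √(-12*(1 - 12)) - 1*706 = √(-12*(-11)) - 706 = √132 - 706 = 2*√33 - 706 = -706 + 2*√33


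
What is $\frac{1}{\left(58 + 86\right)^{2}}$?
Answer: $\frac{1}{20736} \approx 4.8225 \cdot 10^{-5}$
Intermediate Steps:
$\frac{1}{\left(58 + 86\right)^{2}} = \frac{1}{144^{2}} = \frac{1}{20736}$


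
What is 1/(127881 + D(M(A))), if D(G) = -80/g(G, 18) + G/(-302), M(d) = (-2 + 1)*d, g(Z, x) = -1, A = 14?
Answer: 151/19322118 ≈ 7.8149e-6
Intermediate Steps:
M(d) = -d
D(G) = 80 - G/302 (D(G) = -80/(-1) + G/(-302) = -80*(-1) + G*(-1/302) = 80 - G/302)
1/(127881 + D(M(A))) = 1/(127881 + (80 - (-1)*14/302)) = 1/(127881 + (80 - 1/302*(-14))) = 1/(127881 + (80 + 7/151)) = 1/(127881 + 12087/151) = 1/(19322118/151) = 151/19322118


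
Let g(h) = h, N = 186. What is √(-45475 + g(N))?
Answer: I*√45289 ≈ 212.81*I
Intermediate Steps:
√(-45475 + g(N)) = √(-45475 + 186) = √(-45289) = I*√45289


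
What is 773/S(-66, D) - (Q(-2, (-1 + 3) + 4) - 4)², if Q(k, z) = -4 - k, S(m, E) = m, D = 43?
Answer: -3149/66 ≈ -47.712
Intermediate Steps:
773/S(-66, D) - (Q(-2, (-1 + 3) + 4) - 4)² = 773/(-66) - ((-4 - 1*(-2)) - 4)² = 773*(-1/66) - ((-4 + 2) - 4)² = -773/66 - (-2 - 4)² = -773/66 - 1*(-6)² = -773/66 - 1*36 = -773/66 - 36 = -3149/66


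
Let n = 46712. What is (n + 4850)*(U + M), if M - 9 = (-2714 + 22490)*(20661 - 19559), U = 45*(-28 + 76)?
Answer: 1123810341402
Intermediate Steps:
U = 2160 (U = 45*48 = 2160)
M = 21793161 (M = 9 + (-2714 + 22490)*(20661 - 19559) = 9 + 19776*1102 = 9 + 21793152 = 21793161)
(n + 4850)*(U + M) = (46712 + 4850)*(2160 + 21793161) = 51562*21795321 = 1123810341402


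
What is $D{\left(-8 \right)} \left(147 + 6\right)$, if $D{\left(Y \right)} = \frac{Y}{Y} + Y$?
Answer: $-1071$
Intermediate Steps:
$D{\left(Y \right)} = 1 + Y$
$D{\left(-8 \right)} \left(147 + 6\right) = \left(1 - 8\right) \left(147 + 6\right) = \left(-7\right) 153 = -1071$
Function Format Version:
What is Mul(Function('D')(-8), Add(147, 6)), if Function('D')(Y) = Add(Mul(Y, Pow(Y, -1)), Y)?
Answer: -1071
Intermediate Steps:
Function('D')(Y) = Add(1, Y)
Mul(Function('D')(-8), Add(147, 6)) = Mul(Add(1, -8), Add(147, 6)) = Mul(-7, 153) = -1071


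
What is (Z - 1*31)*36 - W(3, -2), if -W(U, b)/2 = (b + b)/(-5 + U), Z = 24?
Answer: -248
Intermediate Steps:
W(U, b) = -4*b/(-5 + U) (W(U, b) = -2*(b + b)/(-5 + U) = -2*2*b/(-5 + U) = -4*b/(-5 + U))
(Z - 1*31)*36 - W(3, -2) = (24 - 1*31)*36 - (-4)*(-2)/(-5 + 3) = (24 - 31)*36 - (-4)*(-2)/(-2) = -7*36 - (-4)*(-2)*(-1)/2 = -252 - 1*(-4) = -252 + 4 = -248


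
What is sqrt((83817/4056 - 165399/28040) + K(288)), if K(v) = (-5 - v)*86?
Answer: I*sqrt(209138619504790)/91130 ≈ 158.69*I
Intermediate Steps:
K(v) = -430 - 86*v
sqrt((83817/4056 - 165399/28040) + K(288)) = sqrt((83817/4056 - 165399/28040) + (-430 - 86*288)) = sqrt((83817*(1/4056) - 165399*1/28040) + (-430 - 24768)) = sqrt((27939/1352 - 165399/28040) - 25198) = sqrt(17493441/1184690 - 25198) = sqrt(-29834325179/1184690) = I*sqrt(209138619504790)/91130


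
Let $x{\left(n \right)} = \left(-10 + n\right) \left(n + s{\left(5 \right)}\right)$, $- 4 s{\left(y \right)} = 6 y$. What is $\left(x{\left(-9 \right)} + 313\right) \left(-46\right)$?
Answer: $-28819$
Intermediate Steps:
$s{\left(y \right)} = - \frac{3 y}{2}$ ($s{\left(y \right)} = - \frac{6 y}{4} = - \frac{3 y}{2}$)
$x{\left(n \right)} = \left(-10 + n\right) \left(- \frac{15}{2} + n\right)$ ($x{\left(n \right)} = \left(-10 + n\right) \left(n - \frac{15}{2}\right) = \left(-10 + n\right) \left(- \frac{15}{2} + n\right)$)
$\left(x{\left(-9 \right)} + 313\right) \left(-46\right) = \left(\left(75 + \left(-9\right)^{2} - - \frac{315}{2}\right) + 313\right) \left(-46\right) = \left(\left(75 + 81 + \frac{315}{2}\right) + 313\right) \left(-46\right) = \left(\frac{627}{2} + 313\right) \left(-46\right) = \frac{1253}{2} \left(-46\right) = -28819$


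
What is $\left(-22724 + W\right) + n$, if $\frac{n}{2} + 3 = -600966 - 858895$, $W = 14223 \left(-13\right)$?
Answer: $-3127351$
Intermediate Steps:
$W = -184899$
$n = -2919728$ ($n = -6 + 2 \left(-600966 - 858895\right) = -6 + 2 \left(-1459861\right) = -6 - 2919722 = -2919728$)
$\left(-22724 + W\right) + n = \left(-22724 - 184899\right) - 2919728 = -207623 - 2919728 = -3127351$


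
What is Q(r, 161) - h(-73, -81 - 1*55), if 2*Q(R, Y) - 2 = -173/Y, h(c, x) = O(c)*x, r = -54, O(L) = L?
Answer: -3196667/322 ≈ -9927.5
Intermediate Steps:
h(c, x) = c*x
Q(R, Y) = 1 - 173/(2*Y) (Q(R, Y) = 1 + (-173/Y)/2 = 1 - 173/(2*Y))
Q(r, 161) - h(-73, -81 - 1*55) = (-173/2 + 161)/161 - (-73)*(-81 - 1*55) = (1/161)*(149/2) - (-73)*(-81 - 55) = 149/322 - (-73)*(-136) = 149/322 - 1*9928 = 149/322 - 9928 = -3196667/322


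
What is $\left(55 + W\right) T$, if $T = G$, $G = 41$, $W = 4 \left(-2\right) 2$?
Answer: $1599$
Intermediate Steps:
$W = -16$ ($W = \left(-8\right) 2 = -16$)
$T = 41$
$\left(55 + W\right) T = \left(55 - 16\right) 41 = 39 \cdot 41 = 1599$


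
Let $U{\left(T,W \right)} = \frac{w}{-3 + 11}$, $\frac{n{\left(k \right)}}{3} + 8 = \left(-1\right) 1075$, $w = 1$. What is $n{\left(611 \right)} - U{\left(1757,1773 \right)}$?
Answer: $- \frac{25993}{8} \approx -3249.1$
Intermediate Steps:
$n{\left(k \right)} = -3249$ ($n{\left(k \right)} = -24 + 3 \left(\left(-1\right) 1075\right) = -24 + 3 \left(-1075\right) = -24 - 3225 = -3249$)
$U{\left(T,W \right)} = \frac{1}{8}$ ($U{\left(T,W \right)} = 1 \frac{1}{-3 + 11} = 1 \cdot \frac{1}{8} = \frac{1}{8}$)
$n{\left(611 \right)} - U{\left(1757,1773 \right)} = -3249 - \frac{1}{8} = - \frac{25993}{8}$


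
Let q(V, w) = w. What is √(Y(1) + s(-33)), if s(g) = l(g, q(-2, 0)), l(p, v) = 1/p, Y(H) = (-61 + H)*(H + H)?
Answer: I*√130713/33 ≈ 10.956*I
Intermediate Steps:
Y(H) = 2*H*(-61 + H) (Y(H) = (-61 + H)*(2*H) = 2*H*(-61 + H))
s(g) = 1/g
√(Y(1) + s(-33)) = √(2*1*(-61 + 1) + 1/(-33)) = √(2*1*(-60) - 1/33) = √(-120 - 1/33) = √(-3961/33) = I*√130713/33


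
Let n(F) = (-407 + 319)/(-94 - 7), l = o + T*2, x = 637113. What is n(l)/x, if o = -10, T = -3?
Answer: 88/64348413 ≈ 1.3676e-6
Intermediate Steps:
l = -16 (l = -10 - 3*2 = -10 - 6 = -16)
n(F) = 88/101 (n(F) = -88/(-101) = -88*(-1/101) = 88/101)
n(l)/x = (88/101)/637113 = (88/101)*(1/637113) = 88/64348413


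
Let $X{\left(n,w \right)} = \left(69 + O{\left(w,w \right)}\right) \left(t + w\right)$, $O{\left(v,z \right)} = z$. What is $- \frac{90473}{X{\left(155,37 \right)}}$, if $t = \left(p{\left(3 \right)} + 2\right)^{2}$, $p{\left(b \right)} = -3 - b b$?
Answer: $- \frac{90473}{14522} \approx -6.2301$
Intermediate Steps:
$p{\left(b \right)} = -3 - b^{2}$
$t = 100$ ($t = \left(\left(-3 - 3^{2}\right) + 2\right)^{2} = \left(\left(-3 - 9\right) + 2\right)^{2} = \left(-12 + 2\right)^{2} = \left(-10\right)^{2} = 100$)
$X{\left(n,w \right)} = \left(69 + w\right) \left(100 + w\right)$
$- \frac{90473}{X{\left(155,37 \right)}} = - \frac{90473}{6900 + 37^{2} + 169 \cdot 37} = - \frac{90473}{6900 + 1369 + 6253} = - \frac{90473}{14522}$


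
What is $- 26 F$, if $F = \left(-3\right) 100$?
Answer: $7800$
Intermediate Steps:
$F = -300$
$- 26 F = \left(-26\right) \left(-300\right) = 7800$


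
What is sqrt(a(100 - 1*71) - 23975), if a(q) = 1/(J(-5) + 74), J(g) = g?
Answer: I*sqrt(114144906)/69 ≈ 154.84*I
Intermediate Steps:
a(q) = 1/69 (a(q) = 1/(-5 + 74) = 1/69)
sqrt(a(100 - 1*71) - 23975) = sqrt(1/69 - 23975) = sqrt(-1654274/69) = I*sqrt(114144906)/69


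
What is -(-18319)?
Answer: 18319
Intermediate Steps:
-(-18319) = -18319*(-1) = 18319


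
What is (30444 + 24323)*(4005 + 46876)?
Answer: 2786599727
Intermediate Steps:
(30444 + 24323)*(4005 + 46876) = 54767*50881 = 2786599727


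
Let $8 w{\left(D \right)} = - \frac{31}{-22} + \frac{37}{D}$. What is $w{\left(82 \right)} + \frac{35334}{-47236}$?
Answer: $- \frac{21963517}{42606872} \approx -0.51549$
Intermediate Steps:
$w{\left(D \right)} = \frac{31}{176} + \frac{37}{8 D}$ ($w{\left(D \right)} = \frac{- \frac{31}{-22} + \frac{37}{D}}{8} = \frac{\left(-31\right) \left(- \frac{1}{22}\right) + \frac{37}{D}}{8} = \frac{\frac{31}{22} + \frac{37}{D}}{8} = \frac{31}{176} + \frac{37}{8 D}$)
$w{\left(82 \right)} + \frac{35334}{-47236} = \frac{814 + 31 \cdot 82}{176 \cdot 82} + \frac{35334}{-47236} = \frac{1}{176} \cdot \frac{1}{82} \left(814 + 2542\right) + 35334 \left(- \frac{1}{47236}\right) = \frac{1}{176} \cdot \frac{1}{82} \cdot 3356 - \frac{17667}{23618} = \frac{839}{3608} - \frac{17667}{23618} = - \frac{21963517}{42606872}$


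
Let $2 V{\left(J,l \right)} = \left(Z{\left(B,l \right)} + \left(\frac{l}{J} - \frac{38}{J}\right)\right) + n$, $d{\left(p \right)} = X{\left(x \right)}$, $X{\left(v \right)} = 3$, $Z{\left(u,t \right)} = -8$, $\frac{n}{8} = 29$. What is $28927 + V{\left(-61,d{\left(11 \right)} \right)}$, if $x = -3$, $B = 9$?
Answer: $\frac{3542793}{122} \approx 29039.0$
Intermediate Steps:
$n = 232$ ($n = 8 \cdot 29 = 232$)
$d{\left(p \right)} = 3$
$V{\left(J,l \right)} = 112 - \frac{19}{J} + \frac{l}{2 J}$ ($V{\left(J,l \right)} = \frac{\left(-8 + \left(\frac{l}{J} - \frac{38}{J}\right)\right) + 232}{2} = \frac{\left(-8 + \left(- \frac{38}{J} + \frac{l}{J}\right)\right) + 232}{2} = \frac{\left(-8 - \frac{38}{J} + \frac{l}{J}\right) + 232}{2} = \frac{224 - \frac{38}{J} + \frac{l}{J}}{2} = 112 - \frac{19}{J} + \frac{l}{2 J}$)
$28927 + V{\left(-61,d{\left(11 \right)} \right)} = 28927 + \frac{-38 + 3 + 224 \left(-61\right)}{2 \left(-61\right)} = 28927 + \frac{1}{2} \left(- \frac{1}{61}\right) \left(-38 + 3 - 13664\right) = 28927 + \frac{1}{2} \left(- \frac{1}{61}\right) \left(-13699\right) = 28927 + \frac{13699}{122} = \frac{3542793}{122}$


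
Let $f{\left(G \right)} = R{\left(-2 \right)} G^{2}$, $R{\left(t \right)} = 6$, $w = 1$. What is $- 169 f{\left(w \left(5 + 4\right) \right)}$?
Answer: $-82134$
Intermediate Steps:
$f{\left(G \right)} = 6 G^{2}$
$- 169 f{\left(w \left(5 + 4\right) \right)} = - 169 \cdot 6 \left(1 \left(5 + 4\right)\right)^{2} = - 169 \cdot 6 \left(1 \cdot 9\right)^{2} = - 169 \cdot 6 \cdot 9^{2} = - 169 \cdot 6 \cdot 81 = \left(-169\right) 486 = -82134$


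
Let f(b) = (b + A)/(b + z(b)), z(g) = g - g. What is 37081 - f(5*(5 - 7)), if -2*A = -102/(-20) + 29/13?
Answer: 96407047/2600 ≈ 37080.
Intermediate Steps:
z(g) = 0
A = -953/260 (A = -(-102/(-20) + 29/13)/2 = -(-102*(-1/20) + 29*(1/13))/2 = -(51/10 + 29/13)/2 = -½*953/130 = -953/260 ≈ -3.6654)
f(b) = (-953/260 + b)/b (f(b) = (b - 953/260)/(b + 0) = (-953/260 + b)/b)
37081 - f(5*(5 - 7)) = 37081 - (-953/260 + 5*(5 - 7))/(5*(5 - 7)) = 37081 - (-953/260 + 5*(-2))/(5*(-2)) = 37081 - (-953/260 - 10)/(-10) = 37081 - (-1)*(-3553)/(10*260) = 37081 - 1*3553/2600 = 37081 - 3553/2600 = 96407047/2600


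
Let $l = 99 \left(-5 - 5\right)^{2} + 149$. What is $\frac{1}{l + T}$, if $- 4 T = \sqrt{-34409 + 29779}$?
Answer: $\frac{80392}{807861523} + \frac{2 i \sqrt{4630}}{807861523} \approx 9.9512 \cdot 10^{-5} + 1.6845 \cdot 10^{-7} i$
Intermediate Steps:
$l = 10049$ ($l = 99 \left(-10\right)^{2} + 149 = 99 \cdot 100 + 149 = 9900 + 149 = 10049$)
$T = - \frac{i \sqrt{4630}}{4}$ ($T = - \frac{\sqrt{-34409 + 29779}}{4} = - \frac{\sqrt{-4630}}{4} = - \frac{i \sqrt{4630}}{4} \approx - 17.011 i$)
$\frac{1}{l + T} = \frac{1}{10049 - \frac{i \sqrt{4630}}{4}}$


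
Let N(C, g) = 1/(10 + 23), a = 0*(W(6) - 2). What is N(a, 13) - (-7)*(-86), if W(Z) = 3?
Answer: -19865/33 ≈ -601.97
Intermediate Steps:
a = 0 (a = 0*(3 - 2) = 0*1 = 0)
N(C, g) = 1/33
N(a, 13) - (-7)*(-86) = 1/33 - (-7)*(-86) = 1/33 - 1*602 = 1/33 - 602 = -19865/33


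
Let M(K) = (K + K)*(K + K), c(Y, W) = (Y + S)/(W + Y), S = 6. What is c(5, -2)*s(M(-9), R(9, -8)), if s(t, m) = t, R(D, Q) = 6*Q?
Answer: 1188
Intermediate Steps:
c(Y, W) = (6 + Y)/(W + Y) (c(Y, W) = (Y + 6)/(W + Y) = (6 + Y)/(W + Y))
M(K) = 4*K**2 (M(K) = (2*K)*(2*K) = 4*K**2)
c(5, -2)*s(M(-9), R(9, -8)) = ((6 + 5)/(-2 + 5))*(4*(-9)**2) = (11/3)*(4*81) = ((1/3)*11)*324 = (11/3)*324 = 1188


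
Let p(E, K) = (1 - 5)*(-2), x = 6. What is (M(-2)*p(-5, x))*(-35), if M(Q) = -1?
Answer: 280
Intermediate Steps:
p(E, K) = 8 (p(E, K) = -4*(-2) = 8)
(M(-2)*p(-5, x))*(-35) = -1*8*(-35) = -8*(-35) = 280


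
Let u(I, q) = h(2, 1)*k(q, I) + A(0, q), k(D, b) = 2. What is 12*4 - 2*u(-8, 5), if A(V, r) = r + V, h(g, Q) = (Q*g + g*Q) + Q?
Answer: 18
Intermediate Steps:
h(g, Q) = Q + 2*Q*g (h(g, Q) = (Q*g + Q*g) + Q = 2*Q*g + Q = Q + 2*Q*g)
A(V, r) = V + r
u(I, q) = 10 + q (u(I, q) = (1*(1 + 2*2))*2 + (0 + q) = (1*(1 + 4))*2 + q = (1*5)*2 + q = 5*2 + q = 10 + q)
12*4 - 2*u(-8, 5) = 12*4 - 2*(10 + 5) = 48 - 2*15 = 48 - 30 = 18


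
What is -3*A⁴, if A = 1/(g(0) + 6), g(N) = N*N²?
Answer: -1/432 ≈ -0.0023148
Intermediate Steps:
g(N) = N³
A = ⅙ (A = 1/(0³ + 6) = 1/(0 + 6) = 1/6 = ⅙ ≈ 0.16667)
-3*A⁴ = -3*(⅙)⁴ = -3*1/1296 = -1/432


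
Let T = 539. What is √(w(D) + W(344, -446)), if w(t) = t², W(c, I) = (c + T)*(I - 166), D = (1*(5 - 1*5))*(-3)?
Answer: 6*I*√15011 ≈ 735.12*I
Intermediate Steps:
D = 0 (D = (1*(5 - 5))*(-3) = (1*0)*(-3) = 0*(-3) = 0)
W(c, I) = (-166 + I)*(539 + c) (W(c, I) = (c + 539)*(I - 166) = (539 + c)*(-166 + I) = (-166 + I)*(539 + c))
√(w(D) + W(344, -446)) = √(0² + (-89474 - 166*344 + 539*(-446) - 446*344)) = √(0 + (-89474 - 57104 - 240394 - 153424)) = √(0 - 540396) = √(-540396) = 6*I*√15011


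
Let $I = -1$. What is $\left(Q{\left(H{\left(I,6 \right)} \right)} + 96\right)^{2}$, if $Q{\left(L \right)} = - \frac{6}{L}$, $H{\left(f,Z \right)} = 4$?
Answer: $\frac{35721}{4} \approx 8930.3$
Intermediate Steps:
$\left(Q{\left(H{\left(I,6 \right)} \right)} + 96\right)^{2} = \left(- \frac{6}{4} + 96\right)^{2} = \left(\left(-6\right) \frac{1}{4} + 96\right)^{2} = \left(- \frac{3}{2} + 96\right)^{2} = \left(\frac{189}{2}\right)^{2} = \frac{35721}{4}$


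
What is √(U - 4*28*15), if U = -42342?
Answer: I*√44022 ≈ 209.81*I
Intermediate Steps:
√(U - 4*28*15) = √(-42342 - 4*28*15) = √(-42342 - 112*15) = √(-42342 - 1680) = √(-44022) = I*√44022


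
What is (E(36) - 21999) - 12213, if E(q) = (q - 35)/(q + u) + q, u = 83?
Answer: -4066943/119 ≈ -34176.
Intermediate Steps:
E(q) = q + (-35 + q)/(83 + q) (E(q) = (q - 35)/(q + 83) + q = (-35 + q)/(83 + q) + q = q + (-35 + q)/(83 + q))
(E(36) - 21999) - 12213 = ((-35 + 36² + 84*36)/(83 + 36) - 21999) - 12213 = ((-35 + 1296 + 3024)/119 - 21999) - 12213 = ((1/119)*4285 - 21999) - 12213 = (4285/119 - 21999) - 12213 = -2613596/119 - 12213 = -4066943/119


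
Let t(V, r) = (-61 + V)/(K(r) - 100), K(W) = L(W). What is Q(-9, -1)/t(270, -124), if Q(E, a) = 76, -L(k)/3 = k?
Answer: 1088/11 ≈ 98.909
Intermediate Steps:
L(k) = -3*k
K(W) = -3*W
t(V, r) = (-61 + V)/(-100 - 3*r) (t(V, r) = (-61 + V)/(-3*r - 100) = (-61 + V)/(-100 - 3*r))
Q(-9, -1)/t(270, -124) = 76/(((61 - 1*270)/(100 + 3*(-124)))) = 76/(((61 - 270)/(100 - 372))) = 76/((-209/(-272))) = 76/((-1/272*(-209))) = 76/(209/272) = 76*(272/209) = 1088/11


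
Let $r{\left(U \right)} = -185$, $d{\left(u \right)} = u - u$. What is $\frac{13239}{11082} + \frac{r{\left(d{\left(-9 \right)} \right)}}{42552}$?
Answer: $\frac{93549293}{78593544} \approx 1.1903$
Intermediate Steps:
$d{\left(u \right)} = 0$
$\frac{13239}{11082} + \frac{r{\left(d{\left(-9 \right)} \right)}}{42552} = \frac{13239}{11082} - \frac{185}{42552} = 13239 \cdot \frac{1}{11082} - \frac{185}{42552} = \frac{4413}{3694} - \frac{185}{42552} = \frac{93549293}{78593544}$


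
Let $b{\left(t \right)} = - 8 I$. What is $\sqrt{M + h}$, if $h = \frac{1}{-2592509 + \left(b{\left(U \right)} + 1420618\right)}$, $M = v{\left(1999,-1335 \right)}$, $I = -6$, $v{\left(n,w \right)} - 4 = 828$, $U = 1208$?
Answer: $\frac{15 \sqrt{5077847665245}}{1171843} \approx 28.844$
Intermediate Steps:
$v{\left(n,w \right)} = 832$ ($v{\left(n,w \right)} = 4 + 828 = 832$)
$b{\left(t \right)} = 48$ ($b{\left(t \right)} = \left(-8\right) \left(-6\right) = 48$)
$M = 832$
$h = - \frac{1}{1171843}$ ($h = \frac{1}{-2592509 + \left(48 + 1420618\right)} = \frac{1}{-2592509 + 1420666} = \frac{1}{-1171843} = - \frac{1}{1171843} \approx -8.5336 \cdot 10^{-7}$)
$\sqrt{M + h} = \sqrt{832 - \frac{1}{1171843}} = \sqrt{\frac{974973375}{1171843}} = \frac{15 \sqrt{5077847665245}}{1171843}$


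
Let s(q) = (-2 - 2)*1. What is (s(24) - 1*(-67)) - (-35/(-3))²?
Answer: -658/9 ≈ -73.111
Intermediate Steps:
s(q) = -4 (s(q) = -4*1 = -4)
(s(24) - 1*(-67)) - (-35/(-3))² = (-4 - 1*(-67)) - (-35/(-3))² = (-4 + 67) - (-35*(-⅓))² = 63 - (35/3)² = 63 - 1*1225/9 = 63 - 1225/9 = -658/9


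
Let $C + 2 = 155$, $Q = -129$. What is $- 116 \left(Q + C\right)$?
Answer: $-2784$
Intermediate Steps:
$C = 153$ ($C = -2 + 155 = 153$)
$- 116 \left(Q + C\right) = - 116 \left(-129 + 153\right) = \left(-116\right) 24 = -2784$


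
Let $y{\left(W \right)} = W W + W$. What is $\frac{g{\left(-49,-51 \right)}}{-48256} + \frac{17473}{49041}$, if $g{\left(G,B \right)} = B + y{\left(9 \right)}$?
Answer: $\frac{64712653}{182040192} \approx 0.35549$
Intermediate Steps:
$y{\left(W \right)} = W + W^{2}$ ($y{\left(W \right)} = W^{2} + W = W + W^{2}$)
$g{\left(G,B \right)} = 90 + B$ ($g{\left(G,B \right)} = B + 9 \left(1 + 9\right) = B + 9 \cdot 10 = B + 90 = 90 + B$)
$\frac{g{\left(-49,-51 \right)}}{-48256} + \frac{17473}{49041} = \frac{90 - 51}{-48256} + \frac{17473}{49041} = 39 \left(- \frac{1}{48256}\right) + 17473 \cdot \frac{1}{49041} = - \frac{3}{3712} + \frac{17473}{49041} = \frac{64712653}{182040192}$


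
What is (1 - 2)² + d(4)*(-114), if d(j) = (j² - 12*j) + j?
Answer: 3193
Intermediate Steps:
d(j) = j² - 11*j
(1 - 2)² + d(4)*(-114) = (1 - 2)² + (4*(-11 + 4))*(-114) = (-1)² + (4*(-7))*(-114) = 1 - 28*(-114) = 1 + 3192 = 3193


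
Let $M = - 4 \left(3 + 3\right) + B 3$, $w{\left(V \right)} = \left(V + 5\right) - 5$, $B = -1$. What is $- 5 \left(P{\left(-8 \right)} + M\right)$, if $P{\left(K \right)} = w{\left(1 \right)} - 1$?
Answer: $135$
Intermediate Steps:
$w{\left(V \right)} = V$ ($w{\left(V \right)} = \left(5 + V\right) - 5 = V$)
$M = -27$ ($M = - 4 \left(3 + 3\right) - 3 = \left(-4\right) 6 - 3 = -24 - 3 = -27$)
$P{\left(K \right)} = 0$ ($P{\left(K \right)} = 1 - 1 = 0$)
$- 5 \left(P{\left(-8 \right)} + M\right) = - 5 \left(0 - 27\right) = \left(-5\right) \left(-27\right) = 135$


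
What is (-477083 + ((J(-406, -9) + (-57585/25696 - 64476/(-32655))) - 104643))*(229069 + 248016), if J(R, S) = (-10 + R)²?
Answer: -141645255034191553/726496 ≈ -1.9497e+11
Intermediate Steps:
(-477083 + ((J(-406, -9) + (-57585/25696 - 64476/(-32655))) - 104643))*(229069 + 248016) = (-477083 + (((-10 - 406)² + (-57585/25696 - 64476/(-32655))) - 104643))*(229069 + 248016) = (-477083 + (((-416)² + (-57585*1/25696 - 64476*(-1/32655))) - 104643))*477085 = (-477083 + ((173056 + (-5235/2336 + 21492/10885)) - 104643))*477085 = (-477083 + ((173056 - 6777663/25427360) - 104643))*477085 = (-477083 + (4400350434497/25427360 - 104643))*477085 = (-477083 + 1739555202017/25427360)*477085 = -10391405988863/25427360*477085 = -141645255034191553/726496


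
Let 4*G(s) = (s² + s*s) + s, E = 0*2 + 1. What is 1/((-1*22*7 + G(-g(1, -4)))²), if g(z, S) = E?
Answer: 16/378225 ≈ 4.2303e-5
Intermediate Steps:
E = 1 (E = 0 + 1 = 1)
g(z, S) = 1
G(s) = s²/2 + s/4 (G(s) = ((s² + s*s) + s)/4 = ((s² + s²) + s)/4 = (2*s² + s)/4 = (s + 2*s²)/4 = s²/2 + s/4)
1/((-1*22*7 + G(-g(1, -4)))²) = 1/((-1*22*7 + (-1*1)*(1 + 2*(-1*1))/4)²) = 1/((-22*7 + (¼)*(-1)*(1 + 2*(-1)))²) = 1/((-154 + (¼)*(-1)*(1 - 2))²) = 1/((-154 + (¼)*(-1)*(-1))²) = 1/((-154 + ¼)²) = 1/((-615/4)²) = 1/(378225/16) = 16/378225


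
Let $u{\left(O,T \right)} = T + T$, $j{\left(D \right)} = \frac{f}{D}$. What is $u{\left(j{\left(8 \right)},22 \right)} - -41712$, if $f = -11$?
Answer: $41756$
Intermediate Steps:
$j{\left(D \right)} = - \frac{11}{D}$
$u{\left(O,T \right)} = 2 T$
$u{\left(j{\left(8 \right)},22 \right)} - -41712 = 2 \cdot 22 - -41712 = 44 + 41712 = 41756$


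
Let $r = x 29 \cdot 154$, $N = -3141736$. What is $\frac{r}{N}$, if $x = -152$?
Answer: $\frac{84854}{392717} \approx 0.21607$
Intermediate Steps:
$r = -678832$ ($r = \left(-152\right) 29 \cdot 154 = \left(-4408\right) 154 = -678832$)
$\frac{r}{N} = - \frac{678832}{-3141736} = \left(-678832\right) \left(- \frac{1}{3141736}\right) = \frac{84854}{392717}$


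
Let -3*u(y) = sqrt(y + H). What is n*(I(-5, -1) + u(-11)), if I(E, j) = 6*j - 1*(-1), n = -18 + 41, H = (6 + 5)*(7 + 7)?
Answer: -115 - 23*sqrt(143)/3 ≈ -206.68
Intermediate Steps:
H = 154 (H = 11*14 = 154)
u(y) = -sqrt(154 + y)/3 (u(y) = -sqrt(y + 154)/3 = -sqrt(154 + y)/3)
n = 23
I(E, j) = 1 + 6*j (I(E, j) = 6*j + 1 = 1 + 6*j)
n*(I(-5, -1) + u(-11)) = 23*((1 + 6*(-1)) - sqrt(154 - 11)/3) = 23*((1 - 6) - sqrt(143)/3) = 23*(-5 - sqrt(143)/3) = -115 - 23*sqrt(143)/3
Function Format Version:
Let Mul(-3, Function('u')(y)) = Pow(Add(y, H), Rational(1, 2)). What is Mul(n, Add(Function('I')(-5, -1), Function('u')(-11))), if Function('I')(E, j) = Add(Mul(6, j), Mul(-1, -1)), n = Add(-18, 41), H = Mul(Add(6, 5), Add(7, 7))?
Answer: Add(-115, Mul(Rational(-23, 3), Pow(143, Rational(1, 2)))) ≈ -206.68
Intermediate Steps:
H = 154 (H = Mul(11, 14) = 154)
Function('u')(y) = Mul(Rational(-1, 3), Pow(Add(154, y), Rational(1, 2))) (Function('u')(y) = Mul(Rational(-1, 3), Pow(Add(y, 154), Rational(1, 2))) = Mul(Rational(-1, 3), Pow(Add(154, y), Rational(1, 2))))
n = 23
Function('I')(E, j) = Add(1, Mul(6, j)) (Function('I')(E, j) = Add(Mul(6, j), 1) = Add(1, Mul(6, j)))
Mul(n, Add(Function('I')(-5, -1), Function('u')(-11))) = Mul(23, Add(Add(1, Mul(6, -1)), Mul(Rational(-1, 3), Pow(Add(154, -11), Rational(1, 2))))) = Mul(23, Add(Add(1, -6), Mul(Rational(-1, 3), Pow(143, Rational(1, 2))))) = Mul(23, Add(-5, Mul(Rational(-1, 3), Pow(143, Rational(1, 2))))) = Add(-115, Mul(Rational(-23, 3), Pow(143, Rational(1, 2))))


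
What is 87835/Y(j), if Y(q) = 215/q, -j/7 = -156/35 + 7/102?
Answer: 275222189/21930 ≈ 12550.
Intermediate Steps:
j = 15667/510 (j = -7*(-156/35 + 7/102) = -7*(-15667/3570) = 15667/510 ≈ 30.720)
87835/Y(j) = 87835/((215/(15667/510))) = 87835/((215*(510/15667))) = 87835/(109650/15667) = 87835*(15667/109650) = 275222189/21930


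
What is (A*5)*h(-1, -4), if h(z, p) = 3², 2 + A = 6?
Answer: 180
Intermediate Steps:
A = 4 (A = -2 + 6 = 4)
h(z, p) = 9
(A*5)*h(-1, -4) = (4*5)*9 = 20*9 = 180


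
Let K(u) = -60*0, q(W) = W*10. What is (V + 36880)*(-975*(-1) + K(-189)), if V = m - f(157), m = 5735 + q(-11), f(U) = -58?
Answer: 41498925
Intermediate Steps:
q(W) = 10*W
m = 5625 (m = 5735 + 10*(-11) = 5735 - 110 = 5625)
K(u) = 0
V = 5683 (V = 5625 - 1*(-58) = 5625 + 58 = 5683)
(V + 36880)*(-975*(-1) + K(-189)) = (5683 + 36880)*(-975*(-1) + 0) = 42563*(975 + 0) = 42563*975 = 41498925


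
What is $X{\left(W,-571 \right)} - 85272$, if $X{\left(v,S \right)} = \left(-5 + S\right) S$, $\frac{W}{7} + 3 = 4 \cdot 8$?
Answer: $243624$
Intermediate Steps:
$W = 203$ ($W = -21 + 7 \cdot 4 \cdot 8 = -21 + 7 \cdot 32 = -21 + 224 = 203$)
$X{\left(v,S \right)} = S \left(-5 + S\right)$
$X{\left(W,-571 \right)} - 85272 = - 571 \left(-5 - 571\right) - 85272 = \left(-571\right) \left(-576\right) - 85272 = 328896 - 85272 = 243624$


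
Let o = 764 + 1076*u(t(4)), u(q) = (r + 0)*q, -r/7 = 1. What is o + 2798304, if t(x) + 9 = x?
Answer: 2836728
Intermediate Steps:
r = -7 (r = -7*1 = -7)
t(x) = -9 + x
u(q) = -7*q (u(q) = (-7 + 0)*q = -7*q)
o = 38424 (o = 764 + 1076*(-7*(-9 + 4)) = 764 + 1076*(-7*(-5)) = 764 + 1076*35 = 764 + 37660 = 38424)
o + 2798304 = 38424 + 2798304 = 2836728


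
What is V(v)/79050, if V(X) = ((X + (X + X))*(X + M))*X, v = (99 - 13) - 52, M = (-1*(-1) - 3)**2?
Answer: 1292/775 ≈ 1.6671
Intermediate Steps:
M = 4 (M = (1 - 3)**2 = (-2)**2 = 4)
v = 34 (v = 86 - 52 = 34)
V(X) = 3*X**2*(4 + X) (V(X) = ((X + (X + X))*(X + 4))*X = ((X + 2*X)*(4 + X))*X = ((3*X)*(4 + X))*X = (3*X*(4 + X))*X = 3*X**2*(4 + X))
V(v)/79050 = (3*34**2*(4 + 34))/79050 = (3*1156*38)*(1/79050) = 131784*(1/79050) = 1292/775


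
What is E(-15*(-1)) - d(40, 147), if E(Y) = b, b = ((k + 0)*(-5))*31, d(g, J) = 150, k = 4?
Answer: -770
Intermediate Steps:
b = -620 (b = ((4 + 0)*(-5))*31 = (4*(-5))*31 = -20*31 = -620)
E(Y) = -620
E(-15*(-1)) - d(40, 147) = -620 - 1*150 = -620 - 150 = -770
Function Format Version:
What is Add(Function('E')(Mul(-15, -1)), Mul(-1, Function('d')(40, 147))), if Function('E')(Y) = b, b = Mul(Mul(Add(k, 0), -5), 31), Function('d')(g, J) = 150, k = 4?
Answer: -770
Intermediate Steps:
b = -620 (b = Mul(Mul(Add(4, 0), -5), 31) = Mul(Mul(4, -5), 31) = Mul(-20, 31) = -620)
Function('E')(Y) = -620
Add(Function('E')(Mul(-15, -1)), Mul(-1, Function('d')(40, 147))) = Add(-620, Mul(-1, 150)) = Add(-620, -150) = -770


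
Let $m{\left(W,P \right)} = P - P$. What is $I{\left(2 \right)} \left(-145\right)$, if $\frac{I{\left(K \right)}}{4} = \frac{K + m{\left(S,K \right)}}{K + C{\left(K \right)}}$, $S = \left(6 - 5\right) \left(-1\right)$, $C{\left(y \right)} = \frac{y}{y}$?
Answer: $- \frac{1160}{3} \approx -386.67$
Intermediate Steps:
$C{\left(y \right)} = 1$
$S = -1$ ($S = 1 \left(-1\right) = -1$)
$m{\left(W,P \right)} = 0$
$I{\left(K \right)} = \frac{4 K}{1 + K}$ ($I{\left(K \right)} = 4 \frac{K + 0}{K + 1} = 4 \frac{K}{1 + K} = \frac{4 K}{1 + K}$)
$I{\left(2 \right)} \left(-145\right) = 4 \cdot 2 \frac{1}{1 + 2} \left(-145\right) = 4 \cdot 2 \cdot \frac{1}{3} \left(-145\right) = \frac{8}{3} \left(-145\right) = - \frac{1160}{3}$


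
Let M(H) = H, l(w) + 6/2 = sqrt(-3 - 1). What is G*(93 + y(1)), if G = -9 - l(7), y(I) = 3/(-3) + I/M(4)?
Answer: -1107/2 - 369*I/2 ≈ -553.5 - 184.5*I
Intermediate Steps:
l(w) = -3 + 2*I (l(w) = -3 + sqrt(-3 - 1) = -3 + sqrt(-4) = -3 + 2*I)
y(I) = -1 + I/4 (y(I) = 3/(-3) + I/4 = 3*(-1/3) + I*(1/4) = -1 + I/4)
G = -6 - 2*I (G = -9 - (-3 + 2*I) = -9 + (3 - 2*I) = -6 - 2*I ≈ -6.0 - 2.0*I)
G*(93 + y(1)) = (-6 - 2*I)*(93 + (-1 + (1/4)*1)) = (-6 - 2*I)*(93 + (-1 + 1/4)) = (-6 - 2*I)*(93 - 3/4) = (-6 - 2*I)*(369/4) = -1107/2 - 369*I/2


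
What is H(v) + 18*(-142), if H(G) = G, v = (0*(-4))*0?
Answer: -2556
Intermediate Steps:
v = 0 (v = 0*0 = 0)
H(v) + 18*(-142) = 0 + 18*(-142) = 0 - 2556 = -2556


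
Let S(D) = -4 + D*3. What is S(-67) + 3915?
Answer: 3710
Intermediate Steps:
S(D) = -4 + 3*D
S(-67) + 3915 = (-4 + 3*(-67)) + 3915 = (-4 - 201) + 3915 = -205 + 3915 = 3710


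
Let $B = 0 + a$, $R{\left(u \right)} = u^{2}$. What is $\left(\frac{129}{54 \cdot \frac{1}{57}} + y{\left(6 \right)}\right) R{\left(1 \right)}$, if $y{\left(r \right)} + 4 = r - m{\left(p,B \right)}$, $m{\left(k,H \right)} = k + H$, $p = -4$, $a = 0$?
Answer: $\frac{853}{6} \approx 142.17$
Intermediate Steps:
$B = 0$ ($B = 0 + 0 = 0$)
$m{\left(k,H \right)} = H + k$
$y{\left(r \right)} = r$ ($y{\left(r \right)} = -4 + \left(r - \left(0 - 4\right)\right) = -4 + \left(r - -4\right) = -4 + \left(r + 4\right) = -4 + \left(4 + r\right) = r$)
$\left(\frac{129}{54 \cdot \frac{1}{57}} + y{\left(6 \right)}\right) R{\left(1 \right)} = \left(\frac{129}{54 \cdot \frac{1}{57}} + 6\right) 1^{2} = \left(\frac{129}{54 \cdot \frac{1}{57}} + 6\right) 1 = \left(\frac{129}{\frac{18}{19}} + 6\right) 1 = \left(129 \cdot \frac{19}{18} + 6\right) 1 = \left(\frac{817}{6} + 6\right) 1 = \frac{853}{6} \cdot 1 = \frac{853}{6}$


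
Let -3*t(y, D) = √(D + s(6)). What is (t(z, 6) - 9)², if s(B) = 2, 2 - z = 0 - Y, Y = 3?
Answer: 737/9 + 12*√2 ≈ 98.859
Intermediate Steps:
z = 5 (z = 2 - (0 - 1*3) = 2 - (0 - 3) = 2 - 1*(-3) = 2 + 3 = 5)
t(y, D) = -√(2 + D)/3 (t(y, D) = -√(D + 2)/3 = -√(2 + D)/3)
(t(z, 6) - 9)² = (-√(2 + 6)/3 - 9)² = (-2*√2/3 - 9)² = (-9 - 2*√2/3)²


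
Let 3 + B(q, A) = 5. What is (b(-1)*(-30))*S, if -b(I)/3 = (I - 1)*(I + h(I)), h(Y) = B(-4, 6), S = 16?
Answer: -2880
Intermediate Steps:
B(q, A) = 2 (B(q, A) = -3 + 5 = 2)
h(Y) = 2
b(I) = -3*(-1 + I)*(2 + I) (b(I) = -3*(I - 1)*(I + 2) = -3*(-1 + I)*(2 + I))
(b(-1)*(-30))*S = ((6 - 3*(-1) - 3*(-1)²)*(-30))*16 = ((6 + 3 - 3*1)*(-30))*16 = ((6 + 3 - 3)*(-30))*16 = (6*(-30))*16 = -180*16 = -2880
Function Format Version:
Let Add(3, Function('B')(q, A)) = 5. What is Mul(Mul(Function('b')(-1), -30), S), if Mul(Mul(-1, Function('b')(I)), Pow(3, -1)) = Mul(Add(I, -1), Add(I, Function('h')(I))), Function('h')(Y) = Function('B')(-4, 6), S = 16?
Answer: -2880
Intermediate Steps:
Function('B')(q, A) = 2 (Function('B')(q, A) = Add(-3, 5) = 2)
Function('h')(Y) = 2
Function('b')(I) = Mul(-3, Add(-1, I), Add(2, I)) (Function('b')(I) = Mul(-3, Mul(Add(I, -1), Add(I, 2))) = Mul(-3, Mul(Add(-1, I), Add(2, I))) = Mul(-3, Add(-1, I), Add(2, I)))
Mul(Mul(Function('b')(-1), -30), S) = Mul(Mul(Add(6, Mul(-3, -1), Mul(-3, Pow(-1, 2))), -30), 16) = Mul(Mul(Add(6, 3, Mul(-3, 1)), -30), 16) = Mul(Mul(Add(6, 3, -3), -30), 16) = Mul(Mul(6, -30), 16) = Mul(-180, 16) = -2880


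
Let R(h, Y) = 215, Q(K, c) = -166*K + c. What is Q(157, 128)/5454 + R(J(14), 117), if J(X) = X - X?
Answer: 573338/2727 ≈ 210.24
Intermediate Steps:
Q(K, c) = c - 166*K
J(X) = 0
Q(157, 128)/5454 + R(J(14), 117) = (128 - 166*157)/5454 + 215 = (128 - 26062)*(1/5454) + 215 = -25934*1/5454 + 215 = -12967/2727 + 215 = 573338/2727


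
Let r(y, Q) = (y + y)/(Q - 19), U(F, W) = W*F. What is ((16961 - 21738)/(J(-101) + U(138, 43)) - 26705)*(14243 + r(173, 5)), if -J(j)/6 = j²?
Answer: -6121112927501/16121 ≈ -3.7970e+8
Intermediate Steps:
U(F, W) = F*W
J(j) = -6*j²
r(y, Q) = 2*y/(-19 + Q) (r(y, Q) = (2*y)/(-19 + Q) = 2*y/(-19 + Q))
((16961 - 21738)/(J(-101) + U(138, 43)) - 26705)*(14243 + r(173, 5)) = ((16961 - 21738)/(-6*(-101)² + 138*43) - 26705)*(14243 + 2*173/(-19 + 5)) = (-4777/(-6*10201 + 5934) - 26705)*(14243 + 2*173/(-14)) = (-4777/(-61206 + 5934) - 26705)*(14243 + 2*173*(-1/14)) = (-4777/(-55272) - 26705)*(14243 - 173/7) = (-4777*(-1/55272) - 26705)*(99528/7) = (4777/55272 - 26705)*(99528/7) = -1476033983/55272*99528/7 = -6121112927501/16121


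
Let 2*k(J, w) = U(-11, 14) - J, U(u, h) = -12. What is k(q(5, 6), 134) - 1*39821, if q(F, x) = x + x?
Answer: -39833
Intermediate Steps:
q(F, x) = 2*x
k(J, w) = -6 - J/2 (k(J, w) = (-12 - J)/2 = -6 - J/2)
k(q(5, 6), 134) - 1*39821 = (-6 - 6) - 1*39821 = (-6 - 1/2*12) - 39821 = (-6 - 6) - 39821 = -12 - 39821 = -39833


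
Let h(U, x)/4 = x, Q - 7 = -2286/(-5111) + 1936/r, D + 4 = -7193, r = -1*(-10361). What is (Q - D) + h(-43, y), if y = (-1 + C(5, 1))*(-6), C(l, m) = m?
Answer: 381521911626/52955071 ≈ 7204.6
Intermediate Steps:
r = 10361
D = -7197 (D = -4 - 7193 = -7197)
y = 0 (y = (-1 + 1)*(-6) = 0*(-6) = 0)
Q = 404265639/52955071 (Q = 7 + (-2286/(-5111) + 1936/10361) = 7 + (-2286*(-1/5111) + 1936*(1/10361)) = 7 + (2286/5111 + 1936/10361) = 7 + 33580142/52955071 = 404265639/52955071 ≈ 7.6341)
h(U, x) = 4*x
(Q - D) + h(-43, y) = (404265639/52955071 - 1*(-7197)) + 4*0 = (404265639/52955071 + 7197) + 0 = 381521911626/52955071 + 0 = 381521911626/52955071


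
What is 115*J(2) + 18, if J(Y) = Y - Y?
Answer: 18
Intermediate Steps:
J(Y) = 0
115*J(2) + 18 = 115*0 + 18 = 0 + 18 = 18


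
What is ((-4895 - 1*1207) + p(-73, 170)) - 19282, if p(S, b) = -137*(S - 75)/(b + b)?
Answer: -2152571/85 ≈ -25324.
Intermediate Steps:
p(S, b) = -137*(-75 + S)/(2*b)
((-4895 - 1*1207) + p(-73, 170)) - 19282 = ((-4895 - 1*1207) + (137/2)*(75 - 1*(-73))/170) - 19282 = ((-4895 - 1207) + (137/2)*(1/170)*(75 + 73)) - 19282 = (-6102 + (137/2)*(1/170)*148) - 19282 = (-6102 + 5069/85) - 19282 = -513601/85 - 19282 = -2152571/85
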